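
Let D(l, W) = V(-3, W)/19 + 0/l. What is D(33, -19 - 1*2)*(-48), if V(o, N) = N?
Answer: 1008/19 ≈ 53.053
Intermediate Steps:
D(l, W) = W/19 (D(l, W) = W/19 + 0/l = W*(1/19) + 0 = W/19 + 0 = W/19)
D(33, -19 - 1*2)*(-48) = ((-19 - 1*2)/19)*(-48) = ((-19 - 2)/19)*(-48) = ((1/19)*(-21))*(-48) = -21/19*(-48) = 1008/19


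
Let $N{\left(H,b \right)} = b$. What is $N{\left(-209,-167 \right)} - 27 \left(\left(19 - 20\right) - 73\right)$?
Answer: $1831$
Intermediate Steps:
$N{\left(-209,-167 \right)} - 27 \left(\left(19 - 20\right) - 73\right) = -167 - 27 \left(\left(19 - 20\right) - 73\right) = -167 - 27 \left(-1 - 73\right) = -167 - -1998 = -167 + 1998 = 1831$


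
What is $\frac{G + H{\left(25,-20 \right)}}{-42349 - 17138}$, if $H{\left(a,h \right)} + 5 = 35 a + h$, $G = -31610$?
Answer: $\frac{30760}{59487} \approx 0.51709$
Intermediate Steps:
$H{\left(a,h \right)} = -5 + h + 35 a$ ($H{\left(a,h \right)} = -5 + \left(35 a + h\right) = -5 + \left(h + 35 a\right) = -5 + h + 35 a$)
$\frac{G + H{\left(25,-20 \right)}}{-42349 - 17138} = \frac{-31610 - -850}{-42349 - 17138} = \frac{-31610 - -850}{-59487} = \left(-31610 + 850\right) \left(- \frac{1}{59487}\right) = \left(-30760\right) \left(- \frac{1}{59487}\right) = \frac{30760}{59487}$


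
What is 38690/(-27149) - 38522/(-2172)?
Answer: 480899549/29483814 ≈ 16.311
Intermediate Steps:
38690/(-27149) - 38522/(-2172) = 38690*(-1/27149) - 38522*(-1/2172) = -38690/27149 + 19261/1086 = 480899549/29483814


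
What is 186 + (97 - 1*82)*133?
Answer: 2181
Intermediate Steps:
186 + (97 - 1*82)*133 = 186 + (97 - 82)*133 = 186 + 15*133 = 186 + 1995 = 2181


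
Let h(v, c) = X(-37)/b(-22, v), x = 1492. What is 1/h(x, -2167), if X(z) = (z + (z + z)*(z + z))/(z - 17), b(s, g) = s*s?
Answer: -8712/1813 ≈ -4.8053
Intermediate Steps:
b(s, g) = s**2
X(z) = (z + 4*z**2)/(-17 + z) (X(z) = (z + (2*z)*(2*z))/(-17 + z) = (z + 4*z**2)/(-17 + z))
h(v, c) = -1813/8712 (h(v, c) = (-37*(1 + 4*(-37))/(-17 - 37))/((-22)**2) = -37*(1 - 148)/(-54)/484 = -37*(-1/54)*(-147)*(1/484) = -1813/18*1/484 = -1813/8712)
1/h(x, -2167) = 1/(-1813/8712) = -8712/1813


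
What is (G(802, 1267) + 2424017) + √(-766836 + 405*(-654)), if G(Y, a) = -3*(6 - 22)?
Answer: 2424065 + 3*I*√114634 ≈ 2.4241e+6 + 1015.7*I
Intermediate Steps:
G(Y, a) = 48 (G(Y, a) = -3*(-16) = 48)
(G(802, 1267) + 2424017) + √(-766836 + 405*(-654)) = (48 + 2424017) + √(-766836 + 405*(-654)) = 2424065 + √(-766836 - 264870) = 2424065 + √(-1031706) = 2424065 + 3*I*√114634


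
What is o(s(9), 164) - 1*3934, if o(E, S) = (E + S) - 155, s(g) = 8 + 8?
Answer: -3909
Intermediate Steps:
s(g) = 16
o(E, S) = -155 + E + S
o(s(9), 164) - 1*3934 = (-155 + 16 + 164) - 1*3934 = 25 - 3934 = -3909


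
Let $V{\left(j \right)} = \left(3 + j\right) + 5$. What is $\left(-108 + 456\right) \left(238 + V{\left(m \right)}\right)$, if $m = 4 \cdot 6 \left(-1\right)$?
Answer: $77256$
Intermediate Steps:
$m = -24$ ($m = 24 \left(-1\right) = -24$)
$V{\left(j \right)} = 8 + j$
$\left(-108 + 456\right) \left(238 + V{\left(m \right)}\right) = \left(-108 + 456\right) \left(238 + \left(8 - 24\right)\right) = 348 \left(238 - 16\right) = 348 \cdot 222 = 77256$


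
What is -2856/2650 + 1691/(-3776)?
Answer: -7632703/5003200 ≈ -1.5256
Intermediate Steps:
-2856/2650 + 1691/(-3776) = -2856*1/2650 + 1691*(-1/3776) = -1428/1325 - 1691/3776 = -7632703/5003200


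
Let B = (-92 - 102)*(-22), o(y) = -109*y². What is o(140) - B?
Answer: -2140668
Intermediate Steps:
B = 4268 (B = -194*(-22) = 4268)
o(140) - B = -109*140² - 1*4268 = -109*19600 - 4268 = -2136400 - 4268 = -2140668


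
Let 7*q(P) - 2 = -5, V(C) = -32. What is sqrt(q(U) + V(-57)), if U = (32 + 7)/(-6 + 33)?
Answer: I*sqrt(1589)/7 ≈ 5.6946*I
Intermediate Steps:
U = 13/9 (U = 39/27 = 39*(1/27) = 13/9 ≈ 1.4444)
q(P) = -3/7 (q(P) = 2/7 + (1/7)*(-5) = 2/7 - 5/7 = -3/7)
sqrt(q(U) + V(-57)) = sqrt(-3/7 - 32) = sqrt(-227/7) = I*sqrt(1589)/7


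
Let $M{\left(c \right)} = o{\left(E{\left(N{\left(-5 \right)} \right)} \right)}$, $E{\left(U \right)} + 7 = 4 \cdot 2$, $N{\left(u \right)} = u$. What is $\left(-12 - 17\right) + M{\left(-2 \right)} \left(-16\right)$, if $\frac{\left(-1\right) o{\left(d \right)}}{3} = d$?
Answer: $19$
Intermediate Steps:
$E{\left(U \right)} = 1$ ($E{\left(U \right)} = -7 + 4 \cdot 2 = -7 + 8 = 1$)
$o{\left(d \right)} = - 3 d$
$M{\left(c \right)} = -3$ ($M{\left(c \right)} = \left(-3\right) 1 = -3$)
$\left(-12 - 17\right) + M{\left(-2 \right)} \left(-16\right) = \left(-12 - 17\right) - -48 = \left(-12 - 17\right) + 48 = -29 + 48 = 19$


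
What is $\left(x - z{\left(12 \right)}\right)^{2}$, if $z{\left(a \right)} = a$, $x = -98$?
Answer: $12100$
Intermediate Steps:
$\left(x - z{\left(12 \right)}\right)^{2} = \left(-98 - 12\right)^{2} = \left(-110\right)^{2} = 12100$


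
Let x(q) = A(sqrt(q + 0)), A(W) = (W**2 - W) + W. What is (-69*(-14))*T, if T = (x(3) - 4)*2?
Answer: -1932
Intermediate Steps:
A(W) = W**2
x(q) = q (x(q) = (sqrt(q + 0))**2 = (sqrt(q))**2 = q)
T = -2 (T = (3 - 4)*2 = -1*2 = -2)
(-69*(-14))*T = -69*(-14)*(-2) = 966*(-2) = -1932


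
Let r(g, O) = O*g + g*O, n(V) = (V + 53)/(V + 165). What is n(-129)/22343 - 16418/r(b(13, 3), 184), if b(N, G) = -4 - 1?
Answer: 1650705703/185000040 ≈ 8.9227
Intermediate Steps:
b(N, G) = -5
n(V) = (53 + V)/(165 + V)
r(g, O) = 2*O*g (r(g, O) = O*g + O*g = 2*O*g)
n(-129)/22343 - 16418/r(b(13, 3), 184) = ((53 - 129)/(165 - 129))/22343 - 16418/(2*184*(-5)) = (-76/36)*(1/22343) - 16418/(-1840) = ((1/36)*(-76))*(1/22343) - 16418*(-1/1840) = -19/9*1/22343 + 8209/920 = -19/201087 + 8209/920 = 1650705703/185000040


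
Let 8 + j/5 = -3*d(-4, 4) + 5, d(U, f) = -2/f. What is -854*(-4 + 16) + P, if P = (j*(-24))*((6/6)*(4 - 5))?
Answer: -10428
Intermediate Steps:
j = -15/2 (j = -40 + 5*(-(-6)/4 + 5) = -40 + 5*(-3*(-1/2) + 5) = -40 + 5*(3/2 + 5) = -40 + 5*(13/2) = -40 + 65/2 = -15/2 ≈ -7.5000)
P = -180 (P = (-15/2*(-24))*((6/6)*(4 - 5)) = 180*((6*(1/6))*(-1)) = 180*(1*(-1)) = 180*(-1) = -180)
-854*(-4 + 16) + P = -854*(-4 + 16) - 180 = -854*12 - 180 = -10248 - 180 = -10428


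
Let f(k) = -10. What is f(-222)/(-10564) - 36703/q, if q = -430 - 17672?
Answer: 48488939/23903691 ≈ 2.0285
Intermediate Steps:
q = -18102
f(-222)/(-10564) - 36703/q = -10/(-10564) - 36703/(-18102) = -10*(-1/10564) - 36703*(-1/18102) = 5/5282 + 36703/18102 = 48488939/23903691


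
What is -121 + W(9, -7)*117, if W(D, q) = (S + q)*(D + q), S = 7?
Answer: -121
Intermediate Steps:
W(D, q) = (7 + q)*(D + q)
-121 + W(9, -7)*117 = -121 + ((-7)² + 7*9 + 7*(-7) + 9*(-7))*117 = -121 + (49 + 63 - 49 - 63)*117 = -121 + 0*117 = -121 + 0 = -121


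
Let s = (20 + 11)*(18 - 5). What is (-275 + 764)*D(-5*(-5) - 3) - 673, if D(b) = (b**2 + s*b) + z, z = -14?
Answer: 4564631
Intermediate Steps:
s = 403 (s = 31*13 = 403)
D(b) = -14 + b**2 + 403*b (D(b) = (b**2 + 403*b) - 14 = -14 + b**2 + 403*b)
(-275 + 764)*D(-5*(-5) - 3) - 673 = (-275 + 764)*(-14 + (-5*(-5) - 3)**2 + 403*(-5*(-5) - 3)) - 673 = 489*(-14 + (25 - 3)**2 + 403*(25 - 3)) - 673 = 489*(-14 + 22**2 + 403*22) - 673 = 489*(-14 + 484 + 8866) - 673 = 489*9336 - 673 = 4565304 - 673 = 4564631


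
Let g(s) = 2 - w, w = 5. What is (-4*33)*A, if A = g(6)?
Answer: 396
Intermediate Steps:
g(s) = -3 (g(s) = 2 - 1*5 = 2 - 5 = -3)
A = -3
(-4*33)*A = -4*33*(-3) = -132*(-3) = 396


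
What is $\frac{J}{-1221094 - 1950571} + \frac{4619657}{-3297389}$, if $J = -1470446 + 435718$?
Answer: $- \frac{11240103693713}{10458213282685} \approx -1.0748$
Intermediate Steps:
$J = -1034728$
$\frac{J}{-1221094 - 1950571} + \frac{4619657}{-3297389} = - \frac{1034728}{-1221094 - 1950571} + \frac{4619657}{-3297389} = - \frac{1034728}{-1221094 - 1950571} + 4619657 \left(- \frac{1}{3297389}\right) = - \frac{1034728}{-3171665} - \frac{4619657}{3297389} = \left(-1034728\right) \left(- \frac{1}{3171665}\right) - \frac{4619657}{3297389} = \frac{1034728}{3171665} - \frac{4619657}{3297389} = - \frac{11240103693713}{10458213282685}$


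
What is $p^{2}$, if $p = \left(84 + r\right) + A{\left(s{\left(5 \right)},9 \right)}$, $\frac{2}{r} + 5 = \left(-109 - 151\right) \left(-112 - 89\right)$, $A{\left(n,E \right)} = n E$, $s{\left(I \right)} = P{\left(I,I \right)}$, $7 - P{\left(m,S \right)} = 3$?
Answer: $\frac{39320449442404}{2730585025} \approx 14400.0$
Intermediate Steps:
$P{\left(m,S \right)} = 4$ ($P{\left(m,S \right)} = 7 - 3 = 4$)
$s{\left(I \right)} = 4$
$A{\left(n,E \right)} = E n$
$r = \frac{2}{52255}$ ($r = \frac{2}{-5 + \left(-109 - 151\right) \left(-112 - 89\right)} = \frac{2}{-5 - -52260} = \frac{2}{-5 + 52260} = \frac{2}{52255} \approx 3.8274 \cdot 10^{-5}$)
$p = \frac{6270602}{52255}$ ($p = \left(84 + \frac{2}{52255}\right) + 9 \cdot 4 = \frac{4389422}{52255} + 36 = \frac{6270602}{52255} \approx 120.0$)
$p^{2} = \left(\frac{6270602}{52255}\right)^{2} = \frac{39320449442404}{2730585025}$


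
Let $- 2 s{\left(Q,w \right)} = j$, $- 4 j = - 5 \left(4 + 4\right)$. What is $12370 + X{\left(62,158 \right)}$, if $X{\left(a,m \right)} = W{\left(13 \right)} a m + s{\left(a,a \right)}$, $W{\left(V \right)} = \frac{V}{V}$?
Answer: $22161$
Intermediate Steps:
$W{\left(V \right)} = 1$
$j = 10$ ($j = - \frac{\left(-5\right) \left(4 + 4\right)}{4} = - \frac{\left(-5\right) 8}{4} = \left(- \frac{1}{4}\right) \left(-40\right) = 10$)
$s{\left(Q,w \right)} = -5$ ($s{\left(Q,w \right)} = \left(- \frac{1}{2}\right) 10 = -5$)
$X{\left(a,m \right)} = -5 + a m$ ($X{\left(a,m \right)} = 1 a m - 5 = a m - 5 = -5 + a m$)
$12370 + X{\left(62,158 \right)} = 12370 + \left(-5 + 62 \cdot 158\right) = 12370 + \left(-5 + 9796\right) = 12370 + 9791 = 22161$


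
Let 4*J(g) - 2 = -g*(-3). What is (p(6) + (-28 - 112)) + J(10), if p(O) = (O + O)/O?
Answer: -130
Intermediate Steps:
J(g) = ½ + 3*g/4 (J(g) = ½ + (-g*(-3))/4 = ½ + (3*g)/4 = ½ + 3*g/4)
p(O) = 2 (p(O) = (2*O)/O = 2)
(p(6) + (-28 - 112)) + J(10) = (2 + (-28 - 112)) + (½ + (¾)*10) = (2 - 140) + (½ + 15/2) = -138 + 8 = -130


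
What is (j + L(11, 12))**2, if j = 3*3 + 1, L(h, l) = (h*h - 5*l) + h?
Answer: 6724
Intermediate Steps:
L(h, l) = h + h**2 - 5*l (L(h, l) = (h**2 - 5*l) + h = h + h**2 - 5*l)
j = 10 (j = 9 + 1 = 10)
(j + L(11, 12))**2 = (10 + (11 + 11**2 - 5*12))**2 = (10 + (11 + 121 - 60))**2 = (10 + 72)**2 = 82**2 = 6724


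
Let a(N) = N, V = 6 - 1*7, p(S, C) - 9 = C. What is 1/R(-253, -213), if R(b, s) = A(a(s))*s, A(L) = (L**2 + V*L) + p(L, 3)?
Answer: -1/9711522 ≈ -1.0297e-7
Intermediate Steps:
p(S, C) = 9 + C
V = -1 (V = 6 - 7 = -1)
A(L) = 12 + L**2 - L (A(L) = (L**2 - L) + (9 + 3) = (L**2 - L) + 12 = 12 + L**2 - L)
R(b, s) = s*(12 + s**2 - s) (R(b, s) = (12 + s**2 - s)*s = s*(12 + s**2 - s))
1/R(-253, -213) = 1/(-213*(12 + (-213)**2 - 1*(-213))) = 1/(-213*(12 + 45369 + 213)) = 1/(-213*45594) = 1/(-9711522) = -1/9711522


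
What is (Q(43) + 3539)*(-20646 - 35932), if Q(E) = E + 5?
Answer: -202945286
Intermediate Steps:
Q(E) = 5 + E
(Q(43) + 3539)*(-20646 - 35932) = ((5 + 43) + 3539)*(-20646 - 35932) = (48 + 3539)*(-56578) = 3587*(-56578) = -202945286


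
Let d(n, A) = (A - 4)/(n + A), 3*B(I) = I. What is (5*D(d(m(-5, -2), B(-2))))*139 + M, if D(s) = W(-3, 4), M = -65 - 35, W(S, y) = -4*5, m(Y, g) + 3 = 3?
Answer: -14000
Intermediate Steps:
m(Y, g) = 0 (m(Y, g) = -3 + 3 = 0)
W(S, y) = -20
M = -100
B(I) = I/3
d(n, A) = (-4 + A)/(A + n)
D(s) = -20
(5*D(d(m(-5, -2), B(-2))))*139 + M = (5*(-20))*139 - 100 = -100*139 - 100 = -13900 - 100 = -14000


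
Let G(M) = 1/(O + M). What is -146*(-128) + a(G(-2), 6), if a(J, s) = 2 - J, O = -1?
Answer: 56071/3 ≈ 18690.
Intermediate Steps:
G(M) = 1/(-1 + M)
-146*(-128) + a(G(-2), 6) = -146*(-128) + (2 - 1/(-1 - 2)) = 18688 + (2 - 1/(-3)) = 18688 + (2 - 1*(-1/3)) = 18688 + (2 + 1/3) = 18688 + 7/3 = 56071/3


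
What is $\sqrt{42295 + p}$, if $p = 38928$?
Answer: $\sqrt{81223} \approx 285.0$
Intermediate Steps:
$\sqrt{42295 + p} = \sqrt{42295 + 38928} = \sqrt{81223}$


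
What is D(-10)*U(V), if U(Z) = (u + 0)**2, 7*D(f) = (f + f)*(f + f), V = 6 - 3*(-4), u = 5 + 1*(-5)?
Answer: 0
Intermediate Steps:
u = 0 (u = 5 - 5 = 0)
V = 18 (V = 6 + 12 = 18)
D(f) = 4*f**2/7 (D(f) = ((f + f)*(f + f))/7 = ((2*f)*(2*f))/7 = (4*f**2)/7 = 4*f**2/7)
U(Z) = 0 (U(Z) = (0 + 0)**2 = 0**2 = 0)
D(-10)*U(V) = ((4/7)*(-10)**2)*0 = ((4/7)*100)*0 = (400/7)*0 = 0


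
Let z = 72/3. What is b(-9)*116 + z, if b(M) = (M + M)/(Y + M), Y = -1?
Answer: 1164/5 ≈ 232.80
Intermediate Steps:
b(M) = 2*M/(-1 + M) (b(M) = (M + M)/(-1 + M) = (2*M)/(-1 + M) = 2*M/(-1 + M))
z = 24 (z = 72*(⅓) = 24)
b(-9)*116 + z = (2*(-9)/(-1 - 9))*116 + 24 = (2*(-9)/(-10))*116 + 24 = (2*(-9)*(-⅒))*116 + 24 = (9/5)*116 + 24 = 1044/5 + 24 = 1164/5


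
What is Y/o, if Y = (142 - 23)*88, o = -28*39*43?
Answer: -374/1677 ≈ -0.22302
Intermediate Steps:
o = -46956 (o = -1092*43 = -46956)
Y = 10472 (Y = 119*88 = 10472)
Y/o = 10472/(-46956) = 10472*(-1/46956) = -374/1677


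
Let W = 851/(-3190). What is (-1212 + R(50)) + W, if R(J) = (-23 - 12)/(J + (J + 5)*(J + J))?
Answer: -214626887/177045 ≈ -1212.3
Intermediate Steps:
W = -851/3190 (W = 851*(-1/3190) = -851/3190 ≈ -0.26677)
R(J) = -35/(J + 2*J*(5 + J)) (R(J) = -35/(J + (5 + J)*(2*J)) = -35/(J + 2*J*(5 + J)))
(-1212 + R(50)) + W = (-1212 - 35/(50*(11 + 2*50))) - 851/3190 = (-1212 - 35*1/50/(11 + 100)) - 851/3190 = (-1212 - 35*1/50/111) - 851/3190 = (-1212 - 35*1/50*1/111) - 851/3190 = (-1212 - 7/1110) - 851/3190 = -1345327/1110 - 851/3190 = -214626887/177045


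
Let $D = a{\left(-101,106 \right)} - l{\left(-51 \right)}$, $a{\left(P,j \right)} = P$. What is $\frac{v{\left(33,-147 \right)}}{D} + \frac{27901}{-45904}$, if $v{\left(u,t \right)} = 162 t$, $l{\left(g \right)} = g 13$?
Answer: $- \frac{554419109}{12899024} \approx -42.981$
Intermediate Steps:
$l{\left(g \right)} = 13 g$
$D = 562$ ($D = -101 - 13 \left(-51\right) = -101 - -663 = -101 + 663 = 562$)
$\frac{v{\left(33,-147 \right)}}{D} + \frac{27901}{-45904} = \frac{162 \left(-147\right)}{562} + \frac{27901}{-45904} = \left(-23814\right) \frac{1}{562} + 27901 \left(- \frac{1}{45904}\right) = - \frac{11907}{281} - \frac{27901}{45904} = - \frac{554419109}{12899024}$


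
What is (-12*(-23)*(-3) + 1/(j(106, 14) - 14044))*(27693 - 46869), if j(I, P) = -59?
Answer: 74641205720/4701 ≈ 1.5878e+7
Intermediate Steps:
(-12*(-23)*(-3) + 1/(j(106, 14) - 14044))*(27693 - 46869) = (-12*(-23)*(-3) + 1/(-59 - 14044))*(27693 - 46869) = (276*(-3) + 1/(-14103))*(-19176) = (-828 - 1/14103)*(-19176) = -11677285/14103*(-19176) = 74641205720/4701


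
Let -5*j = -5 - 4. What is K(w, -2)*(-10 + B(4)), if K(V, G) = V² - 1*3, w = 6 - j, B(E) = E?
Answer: -2196/25 ≈ -87.840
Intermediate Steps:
j = 9/5 (j = -(-5 - 4)/5 = -⅕*(-9) = 9/5 ≈ 1.8000)
w = 21/5 (w = 6 - 1*9/5 = 6 - 9/5 = 21/5 ≈ 4.2000)
K(V, G) = -3 + V² (K(V, G) = V² - 3 = -3 + V²)
K(w, -2)*(-10 + B(4)) = (-3 + (21/5)²)*(-10 + 4) = (-3 + 441/25)*(-6) = (366/25)*(-6) = -2196/25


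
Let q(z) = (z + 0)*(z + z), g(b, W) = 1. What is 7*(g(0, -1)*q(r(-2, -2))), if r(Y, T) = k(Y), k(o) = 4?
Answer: 224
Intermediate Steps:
r(Y, T) = 4
q(z) = 2*z² (q(z) = z*(2*z) = 2*z²)
7*(g(0, -1)*q(r(-2, -2))) = 7*(1*(2*4²)) = 7*(1*(2*16)) = 7*(1*32) = 7*32 = 224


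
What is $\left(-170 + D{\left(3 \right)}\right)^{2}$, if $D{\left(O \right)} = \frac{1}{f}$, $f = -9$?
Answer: $\frac{2343961}{81} \approx 28938.0$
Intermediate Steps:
$D{\left(O \right)} = - \frac{1}{9}$ ($D{\left(O \right)} = \frac{1}{-9} = - \frac{1}{9}$)
$\left(-170 + D{\left(3 \right)}\right)^{2} = \left(-170 - \frac{1}{9}\right)^{2} = \left(- \frac{1531}{9}\right)^{2} = \frac{2343961}{81}$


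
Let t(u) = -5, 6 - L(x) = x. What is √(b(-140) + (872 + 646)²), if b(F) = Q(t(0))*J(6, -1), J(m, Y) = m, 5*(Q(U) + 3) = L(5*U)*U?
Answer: 2*√576030 ≈ 1517.9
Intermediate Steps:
L(x) = 6 - x
Q(U) = -3 + U*(6 - 5*U)/5 (Q(U) = -3 + ((6 - 5*U)*U)/5 = -3 + (U*(6 - 5*U))/5 = -3 + U*(6 - 5*U)/5)
b(F) = -204 (b(F) = (-3 - 1*(-5)² + (6/5)*(-5))*6 = (-3 - 1*25 - 6)*6 = (-3 - 25 - 6)*6 = -34*6 = -204)
√(b(-140) + (872 + 646)²) = √(-204 + (872 + 646)²) = √(-204 + 1518²) = √(-204 + 2304324) = √2304120 = 2*√576030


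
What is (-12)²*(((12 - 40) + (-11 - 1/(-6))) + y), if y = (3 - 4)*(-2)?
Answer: -5304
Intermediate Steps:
y = 2 (y = -1*(-2) = 2)
(-12)²*(((12 - 40) + (-11 - 1/(-6))) + y) = (-12)²*(((12 - 40) + (-11 - 1/(-6))) + 2) = 144*((-28 + (-11 - 1*(-⅙))) + 2) = 144*((-28 + (-11 + ⅙)) + 2) = 144*((-28 - 65/6) + 2) = 144*(-233/6 + 2) = 144*(-221/6) = -5304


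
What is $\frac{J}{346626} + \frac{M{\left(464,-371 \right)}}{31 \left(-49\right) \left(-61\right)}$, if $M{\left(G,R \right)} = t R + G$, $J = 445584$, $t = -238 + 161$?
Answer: $\frac{24951539}{15606423} \approx 1.5988$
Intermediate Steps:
$t = -77$
$M{\left(G,R \right)} = G - 77 R$ ($M{\left(G,R \right)} = - 77 R + G = G - 77 R$)
$\frac{J}{346626} + \frac{M{\left(464,-371 \right)}}{31 \left(-49\right) \left(-61\right)} = \frac{445584}{346626} + \frac{464 - -28567}{31 \left(-49\right) \left(-61\right)} = 445584 \cdot \frac{1}{346626} + \frac{464 + 28567}{\left(-1519\right) \left(-61\right)} = \frac{74264}{57771} + \frac{29031}{92659} = \frac{24951539}{15606423}$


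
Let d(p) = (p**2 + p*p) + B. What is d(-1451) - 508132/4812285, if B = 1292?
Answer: 20269796266658/4812285 ≈ 4.2121e+6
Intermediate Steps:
d(p) = 1292 + 2*p**2 (d(p) = (p**2 + p*p) + 1292 = (p**2 + p**2) + 1292 = 2*p**2 + 1292 = 1292 + 2*p**2)
d(-1451) - 508132/4812285 = (1292 + 2*(-1451)**2) - 508132/4812285 = (1292 + 2*2105401) - 508132*1/4812285 = (1292 + 4210802) - 508132/4812285 = 4212094 - 508132/4812285 = 20269796266658/4812285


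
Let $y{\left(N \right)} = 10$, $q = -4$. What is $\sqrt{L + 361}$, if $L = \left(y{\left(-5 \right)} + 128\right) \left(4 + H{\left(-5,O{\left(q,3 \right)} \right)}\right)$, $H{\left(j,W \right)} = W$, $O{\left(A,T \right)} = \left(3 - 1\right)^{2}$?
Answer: $\sqrt{1465} \approx 38.275$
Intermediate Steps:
$O{\left(A,T \right)} = 4$ ($O{\left(A,T \right)} = 2^{2} = 4$)
$L = 1104$ ($L = \left(10 + 128\right) \left(4 + 4\right) = 138 \cdot 8 = 1104$)
$\sqrt{L + 361} = \sqrt{1104 + 361} = \sqrt{1465}$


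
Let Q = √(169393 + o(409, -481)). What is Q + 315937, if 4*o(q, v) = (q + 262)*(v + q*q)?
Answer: 315937 + √28150093 ≈ 3.2124e+5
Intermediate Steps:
o(q, v) = (262 + q)*(v + q²)/4 (o(q, v) = ((q + 262)*(v + q*q))/4 = ((262 + q)*(v + q²))/4 = (262 + q)*(v + q²)/4)
Q = √28150093 (Q = √(169393 + ((¼)*409³ + (131/2)*(-481) + (131/2)*409² + (¼)*409*(-481))) = √(169393 + ((¼)*68417929 - 63011/2 + (131/2)*167281 - 196729/4)) = √(169393 + (68417929/4 - 63011/2 + 21913811/2 - 196729/4)) = √(169393 + 27980700) = √28150093 ≈ 5305.7)
Q + 315937 = √28150093 + 315937 = 315937 + √28150093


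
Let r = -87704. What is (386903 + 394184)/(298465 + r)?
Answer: 781087/210761 ≈ 3.7060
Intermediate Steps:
(386903 + 394184)/(298465 + r) = (386903 + 394184)/(298465 - 87704) = 781087/210761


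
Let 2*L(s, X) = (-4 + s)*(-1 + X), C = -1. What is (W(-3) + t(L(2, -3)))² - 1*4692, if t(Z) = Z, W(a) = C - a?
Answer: -4656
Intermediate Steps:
L(s, X) = (-1 + X)*(-4 + s)/2 (L(s, X) = ((-4 + s)*(-1 + X))/2 = ((-1 + X)*(-4 + s))/2 = (-1 + X)*(-4 + s)/2)
W(a) = -1 - a
(W(-3) + t(L(2, -3)))² - 1*4692 = ((-1 - 1*(-3)) + (2 - 2*(-3) - ½*2 + (½)*(-3)*2))² - 1*4692 = ((-1 + 3) + (2 + 6 - 1 - 3))² - 4692 = (2 + 4)² - 4692 = 6² - 4692 = 36 - 4692 = -4656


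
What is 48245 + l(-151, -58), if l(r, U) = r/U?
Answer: 2798361/58 ≈ 48248.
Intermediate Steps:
48245 + l(-151, -58) = 48245 - 151/(-58) = 48245 - 151*(-1/58) = 48245 + 151/58 = 2798361/58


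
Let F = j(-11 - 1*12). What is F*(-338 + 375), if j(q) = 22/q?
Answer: -814/23 ≈ -35.391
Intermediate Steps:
F = -22/23 (F = 22/(-11 - 1*12) = 22/(-11 - 12) = 22/(-23) = 22*(-1/23) = -22/23 ≈ -0.95652)
F*(-338 + 375) = -22*(-338 + 375)/23 = -22/23*37 = -814/23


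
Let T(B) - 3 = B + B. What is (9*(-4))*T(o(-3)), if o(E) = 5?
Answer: -468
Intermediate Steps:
T(B) = 3 + 2*B (T(B) = 3 + (B + B) = 3 + 2*B)
(9*(-4))*T(o(-3)) = (9*(-4))*(3 + 2*5) = -36*(3 + 10) = -36*13 = -468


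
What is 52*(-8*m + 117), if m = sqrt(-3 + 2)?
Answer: 6084 - 416*I ≈ 6084.0 - 416.0*I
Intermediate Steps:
m = I (m = sqrt(-1) = I ≈ 1.0*I)
52*(-8*m + 117) = 52*(-8*I + 117) = 52*(117 - 8*I) = 6084 - 416*I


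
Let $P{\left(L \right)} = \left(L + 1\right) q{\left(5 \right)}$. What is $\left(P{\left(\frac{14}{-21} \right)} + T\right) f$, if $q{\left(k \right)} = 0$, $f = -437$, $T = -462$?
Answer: $201894$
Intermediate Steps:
$P{\left(L \right)} = 0$ ($P{\left(L \right)} = \left(L + 1\right) 0 = \left(1 + L\right) 0 = 0$)
$\left(P{\left(\frac{14}{-21} \right)} + T\right) f = \left(0 - 462\right) \left(-437\right) = \left(-462\right) \left(-437\right) = 201894$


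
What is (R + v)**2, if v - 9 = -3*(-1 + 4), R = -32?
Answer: 1024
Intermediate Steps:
v = 0 (v = 9 - 3*(-1 + 4) = 9 - 3*3 = 9 - 9 = 0)
(R + v)**2 = (-32 + 0)**2 = (-32)**2 = 1024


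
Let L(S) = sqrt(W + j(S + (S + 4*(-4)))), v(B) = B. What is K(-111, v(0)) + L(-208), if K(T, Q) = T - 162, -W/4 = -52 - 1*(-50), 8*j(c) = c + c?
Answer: -273 + 10*I ≈ -273.0 + 10.0*I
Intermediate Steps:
j(c) = c/4 (j(c) = (c + c)/8 = (2*c)/8 = c/4)
W = 8 (W = -4*(-52 - 1*(-50)) = -4*(-52 + 50) = -4*(-2) = 8)
L(S) = sqrt(4 + S/2) (L(S) = sqrt(8 + (S + (S + 4*(-4)))/4) = sqrt(8 + (S + (S - 16))/4) = sqrt(8 + (S + (-16 + S))/4) = sqrt(8 + (-16 + 2*S)/4) = sqrt(8 + (-4 + S/2)) = sqrt(4 + S/2))
K(T, Q) = -162 + T
K(-111, v(0)) + L(-208) = (-162 - 111) + sqrt(16 + 2*(-208))/2 = -273 + sqrt(16 - 416)/2 = -273 + sqrt(-400)/2 = -273 + (20*I)/2 = -273 + 10*I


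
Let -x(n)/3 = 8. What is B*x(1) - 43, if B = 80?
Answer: -1963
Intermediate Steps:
x(n) = -24 (x(n) = -3*8 = -24)
B*x(1) - 43 = 80*(-24) - 43 = -1920 - 43 = -1963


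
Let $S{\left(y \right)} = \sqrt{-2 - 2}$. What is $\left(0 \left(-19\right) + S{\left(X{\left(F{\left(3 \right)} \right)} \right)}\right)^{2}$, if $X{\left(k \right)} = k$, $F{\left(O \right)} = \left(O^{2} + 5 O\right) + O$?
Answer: $-4$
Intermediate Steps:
$F{\left(O \right)} = O^{2} + 6 O$
$S{\left(y \right)} = 2 i$ ($S{\left(y \right)} = \sqrt{-4} = 2 i$)
$\left(0 \left(-19\right) + S{\left(X{\left(F{\left(3 \right)} \right)} \right)}\right)^{2} = \left(0 \left(-19\right) + 2 i\right)^{2} = \left(0 + 2 i\right)^{2} = \left(2 i\right)^{2} = -4$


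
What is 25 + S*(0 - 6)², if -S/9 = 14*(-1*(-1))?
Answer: -4511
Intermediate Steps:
S = -126 (S = -126*(-1*(-1)) = -126 ≈ -126.00)
25 + S*(0 - 6)² = 25 - 126*(0 - 6)² = 25 - 126*(-6)² = 25 - 126*36 = 25 - 4536 = -4511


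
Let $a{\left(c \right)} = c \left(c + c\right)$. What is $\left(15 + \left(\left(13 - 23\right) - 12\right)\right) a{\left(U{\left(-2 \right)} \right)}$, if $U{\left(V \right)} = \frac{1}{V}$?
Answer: $- \frac{7}{2} \approx -3.5$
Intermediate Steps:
$a{\left(c \right)} = 2 c^{2}$ ($a{\left(c \right)} = c 2 c = 2 c^{2}$)
$\left(15 + \left(\left(13 - 23\right) - 12\right)\right) a{\left(U{\left(-2 \right)} \right)} = \left(15 + \left(\left(13 - 23\right) - 12\right)\right) 2 \left(\frac{1}{-2}\right)^{2} = \left(15 - 22\right) 2 \left(- \frac{1}{2}\right)^{2} = \left(15 - 22\right) 2 \cdot \frac{1}{4} = \left(-7\right) \frac{1}{2} = - \frac{7}{2}$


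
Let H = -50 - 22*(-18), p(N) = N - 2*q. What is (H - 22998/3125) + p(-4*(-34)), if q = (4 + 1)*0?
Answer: 1483252/3125 ≈ 474.64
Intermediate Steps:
q = 0 (q = 5*0 = 0)
p(N) = N (p(N) = N - 2*0 = N + 0 = N)
H = 346 (H = -50 + 396 = 346)
(H - 22998/3125) + p(-4*(-34)) = (346 - 22998/3125) - 4*(-34) = (346 - 22998*1/3125) + 136 = (346 - 22998/3125) + 136 = 1058252/3125 + 136 = 1483252/3125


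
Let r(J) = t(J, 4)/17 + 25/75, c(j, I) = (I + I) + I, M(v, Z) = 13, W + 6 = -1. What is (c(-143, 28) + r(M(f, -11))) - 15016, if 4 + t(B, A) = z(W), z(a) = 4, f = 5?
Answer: -44795/3 ≈ -14932.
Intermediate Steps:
W = -7 (W = -6 - 1 = -7)
t(B, A) = 0 (t(B, A) = -4 + 4 = 0)
c(j, I) = 3*I (c(j, I) = 2*I + I = 3*I)
r(J) = ⅓ (r(J) = 0/17 + 25/75 = 0*(1/17) + 25*(1/75) = 0 + ⅓ = ⅓)
(c(-143, 28) + r(M(f, -11))) - 15016 = (3*28 + ⅓) - 15016 = (84 + ⅓) - 15016 = 253/3 - 15016 = -44795/3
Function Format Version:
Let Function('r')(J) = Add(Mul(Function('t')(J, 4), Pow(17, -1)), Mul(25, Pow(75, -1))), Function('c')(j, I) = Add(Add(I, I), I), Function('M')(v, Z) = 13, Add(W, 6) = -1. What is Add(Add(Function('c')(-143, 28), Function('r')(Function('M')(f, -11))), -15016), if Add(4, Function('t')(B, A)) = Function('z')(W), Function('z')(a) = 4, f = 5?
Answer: Rational(-44795, 3) ≈ -14932.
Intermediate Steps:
W = -7 (W = Add(-6, -1) = -7)
Function('t')(B, A) = 0 (Function('t')(B, A) = Add(-4, 4) = 0)
Function('c')(j, I) = Mul(3, I) (Function('c')(j, I) = Add(Mul(2, I), I) = Mul(3, I))
Function('r')(J) = Rational(1, 3) (Function('r')(J) = Add(Mul(0, Pow(17, -1)), Mul(25, Pow(75, -1))) = Add(Mul(0, Rational(1, 17)), Mul(25, Rational(1, 75))) = Add(0, Rational(1, 3)) = Rational(1, 3))
Add(Add(Function('c')(-143, 28), Function('r')(Function('M')(f, -11))), -15016) = Add(Add(Mul(3, 28), Rational(1, 3)), -15016) = Add(Add(84, Rational(1, 3)), -15016) = Add(Rational(253, 3), -15016) = Rational(-44795, 3)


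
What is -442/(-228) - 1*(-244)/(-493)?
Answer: 81137/56202 ≈ 1.4437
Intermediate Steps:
-442/(-228) - 1*(-244)/(-493) = -442*(-1/228) + 244*(-1/493) = 221/114 - 244/493 = 81137/56202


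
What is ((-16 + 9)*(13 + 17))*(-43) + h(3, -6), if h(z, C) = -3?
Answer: 9027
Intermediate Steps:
((-16 + 9)*(13 + 17))*(-43) + h(3, -6) = ((-16 + 9)*(13 + 17))*(-43) - 3 = -7*30*(-43) - 3 = -210*(-43) - 3 = 9030 - 3 = 9027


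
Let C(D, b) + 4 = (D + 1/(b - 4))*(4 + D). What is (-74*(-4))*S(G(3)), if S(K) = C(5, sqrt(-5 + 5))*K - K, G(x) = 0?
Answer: 0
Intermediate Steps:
C(D, b) = -4 + (4 + D)*(D + 1/(-4 + b)) (C(D, b) = -4 + (D + 1/(b - 4))*(4 + D) = -4 + (D + 1/(-4 + b))*(4 + D) = -4 + (4 + D)*(D + 1/(-4 + b)))
S(K) = 151*K/4 (S(K) = ((20 - 15*5 - 4*sqrt(-5 + 5) - 4*5**2 + sqrt(-5 + 5)*5**2 + 4*5*sqrt(-5 + 5))/(-4 + sqrt(-5 + 5)))*K - K = ((20 - 75 - 4*sqrt(0) - 4*25 + sqrt(0)*25 + 4*5*sqrt(0))/(-4 + sqrt(0)))*K - K = ((20 - 75 - 4*0 - 100 + 0*25 + 4*5*0)/(-4 + 0))*K - K = ((20 - 75 + 0 - 100 + 0 + 0)/(-4))*K - K = (-1/4*(-155))*K - K = 155*K/4 - K = 151*K/4)
(-74*(-4))*S(G(3)) = (-74*(-4))*((151/4)*0) = 296*0 = 0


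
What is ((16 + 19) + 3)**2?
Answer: 1444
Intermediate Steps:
((16 + 19) + 3)**2 = (35 + 3)**2 = 38**2 = 1444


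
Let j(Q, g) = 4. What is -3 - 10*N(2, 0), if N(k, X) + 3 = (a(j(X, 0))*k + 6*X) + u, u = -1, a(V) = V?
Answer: -43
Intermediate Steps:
N(k, X) = -4 + 4*k + 6*X (N(k, X) = -3 + ((4*k + 6*X) - 1) = -3 + (-1 + 4*k + 6*X) = -4 + 4*k + 6*X)
-3 - 10*N(2, 0) = -3 - 10*(-4 + 4*2 + 6*0) = -3 - 10*(-4 + 8 + 0) = -3 - 10*4 = -3 - 40 = -43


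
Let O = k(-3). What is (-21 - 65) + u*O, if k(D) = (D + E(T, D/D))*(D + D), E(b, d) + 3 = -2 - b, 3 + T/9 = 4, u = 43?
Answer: 4300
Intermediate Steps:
T = 9 (T = -27 + 9*4 = -27 + 36 = 9)
E(b, d) = -5 - b (E(b, d) = -3 + (-2 - b) = -5 - b)
k(D) = 2*D*(-14 + D) (k(D) = (D + (-5 - 1*9))*(D + D) = (D + (-5 - 9))*(2*D) = (D - 14)*(2*D) = (-14 + D)*(2*D) = 2*D*(-14 + D))
O = 102 (O = 2*(-3)*(-14 - 3) = 2*(-3)*(-17) = 102)
(-21 - 65) + u*O = (-21 - 65) + 43*102 = -86 + 4386 = 4300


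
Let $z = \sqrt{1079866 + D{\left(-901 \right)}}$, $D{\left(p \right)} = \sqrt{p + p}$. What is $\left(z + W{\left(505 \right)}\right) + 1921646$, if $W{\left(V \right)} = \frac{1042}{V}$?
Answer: $\frac{970432272}{505} + \sqrt{1079866 + i \sqrt{1802}} \approx 1.9227 \cdot 10^{6} + 0.02042 i$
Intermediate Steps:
$D{\left(p \right)} = \sqrt{2} \sqrt{p}$ ($D{\left(p \right)} = \sqrt{2 p} = \sqrt{2} \sqrt{p}$)
$z = \sqrt{1079866 + i \sqrt{1802}}$ ($z = \sqrt{1079866 + \sqrt{2} \sqrt{-901}} = \sqrt{1079866 + \sqrt{2} i \sqrt{901}} = \sqrt{1079866 + i \sqrt{1802}} \approx 1039.2 + 0.02 i$)
$\left(z + W{\left(505 \right)}\right) + 1921646 = \left(\sqrt{1079866 + i \sqrt{1802}} + \frac{1042}{505}\right) + 1921646 = \left(\frac{1042}{505} + \sqrt{1079866 + i \sqrt{1802}}\right) + 1921646 = \frac{970432272}{505} + \sqrt{1079866 + i \sqrt{1802}}$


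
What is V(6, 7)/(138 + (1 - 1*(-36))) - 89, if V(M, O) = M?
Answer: -15569/175 ≈ -88.966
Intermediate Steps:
V(6, 7)/(138 + (1 - 1*(-36))) - 89 = 6/(138 + (1 - 1*(-36))) - 89 = 6/(138 + (1 + 36)) - 89 = 6/(138 + 37) - 89 = 6/175 - 89 = -15569/175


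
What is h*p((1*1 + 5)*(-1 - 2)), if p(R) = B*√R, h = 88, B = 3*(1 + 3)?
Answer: 3168*I*√2 ≈ 4480.2*I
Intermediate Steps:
B = 12 (B = 3*4 = 12)
p(R) = 12*√R
h*p((1*1 + 5)*(-1 - 2)) = 88*(12*√((1*1 + 5)*(-1 - 2))) = 88*(12*√((1 + 5)*(-3))) = 88*(12*√(6*(-3))) = 88*(12*√(-18)) = 88*(12*(3*I*√2)) = 88*(36*I*√2) = 3168*I*√2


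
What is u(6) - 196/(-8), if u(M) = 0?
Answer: 49/2 ≈ 24.500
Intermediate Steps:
u(6) - 196/(-8) = 0 - 196/(-8) = 0 - 196*(-1)/8 = 0 - 14*(-7/4) = 0 + 49/2 = 49/2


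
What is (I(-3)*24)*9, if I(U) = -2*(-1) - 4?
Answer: -432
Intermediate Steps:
I(U) = -2 (I(U) = 2 - 4 = -2)
(I(-3)*24)*9 = -2*24*9 = -48*9 = -432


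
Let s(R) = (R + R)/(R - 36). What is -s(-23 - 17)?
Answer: -20/19 ≈ -1.0526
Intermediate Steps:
s(R) = 2*R/(-36 + R) (s(R) = (2*R)/(-36 + R) = 2*R/(-36 + R))
-s(-23 - 17) = -2*(-23 - 17)/(-36 + (-23 - 17)) = -2*(-40)/(-36 - 40) = -2*(-40)/(-76) = -2*(-40)*(-1)/76 = -1*20/19 = -20/19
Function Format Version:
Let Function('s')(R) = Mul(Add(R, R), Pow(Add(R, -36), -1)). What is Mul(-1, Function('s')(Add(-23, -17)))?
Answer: Rational(-20, 19) ≈ -1.0526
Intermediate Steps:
Function('s')(R) = Mul(2, R, Pow(Add(-36, R), -1)) (Function('s')(R) = Mul(Mul(2, R), Pow(Add(-36, R), -1)) = Mul(2, R, Pow(Add(-36, R), -1)))
Mul(-1, Function('s')(Add(-23, -17))) = Mul(-1, Mul(2, Add(-23, -17), Pow(Add(-36, Add(-23, -17)), -1))) = Mul(-1, Mul(2, -40, Pow(Add(-36, -40), -1))) = Mul(-1, Mul(2, -40, Pow(-76, -1))) = Mul(-1, Mul(2, -40, Rational(-1, 76))) = Mul(-1, Rational(20, 19)) = Rational(-20, 19)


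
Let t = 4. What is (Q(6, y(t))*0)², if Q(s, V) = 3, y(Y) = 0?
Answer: 0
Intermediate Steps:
(Q(6, y(t))*0)² = (3*0)² = 0² = 0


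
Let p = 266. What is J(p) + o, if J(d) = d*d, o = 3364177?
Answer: 3434933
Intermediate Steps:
J(d) = d²
J(p) + o = 266² + 3364177 = 70756 + 3364177 = 3434933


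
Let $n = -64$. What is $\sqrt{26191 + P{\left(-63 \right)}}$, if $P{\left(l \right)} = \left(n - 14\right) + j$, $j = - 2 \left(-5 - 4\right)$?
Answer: $\sqrt{26131} \approx 161.65$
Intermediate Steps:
$j = 18$ ($j = \left(-2\right) \left(-9\right) = 18$)
$P{\left(l \right)} = -60$ ($P{\left(l \right)} = \left(-64 - 14\right) + 18 = -78 + 18 = -60$)
$\sqrt{26191 + P{\left(-63 \right)}} = \sqrt{26191 - 60} = \sqrt{26131}$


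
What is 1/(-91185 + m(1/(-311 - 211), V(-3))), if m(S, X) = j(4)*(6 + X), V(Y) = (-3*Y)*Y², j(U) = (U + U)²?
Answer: -1/85617 ≈ -1.1680e-5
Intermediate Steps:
j(U) = 4*U² (j(U) = (2*U)² = 4*U²)
V(Y) = -3*Y³
m(S, X) = 384 + 64*X (m(S, X) = (4*4²)*(6 + X) = (4*16)*(6 + X) = 64*(6 + X) = 384 + 64*X)
1/(-91185 + m(1/(-311 - 211), V(-3))) = 1/(-91185 + (384 + 64*(-3*(-3)³))) = 1/(-91185 + (384 + 64*(-3*(-27)))) = 1/(-91185 + (384 + 64*81)) = 1/(-91185 + (384 + 5184)) = 1/(-91185 + 5568) = 1/(-85617) = -1/85617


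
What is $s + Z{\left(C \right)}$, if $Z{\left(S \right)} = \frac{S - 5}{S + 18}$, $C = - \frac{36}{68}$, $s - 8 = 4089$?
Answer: $\frac{1216715}{297} \approx 4096.7$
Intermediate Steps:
$s = 4097$ ($s = 8 + 4089 = 4097$)
$C = - \frac{9}{17}$ ($C = \left(-36\right) \frac{1}{68} = - \frac{9}{17} \approx -0.52941$)
$Z{\left(S \right)} = \frac{-5 + S}{18 + S}$
$s + Z{\left(C \right)} = 4097 + \frac{-5 - \frac{9}{17}}{18 - \frac{9}{17}} = 4097 + \frac{1}{\frac{297}{17}} \left(- \frac{94}{17}\right) = 4097 + \frac{17}{297} \left(- \frac{94}{17}\right) = 4097 - \frac{94}{297} = \frac{1216715}{297}$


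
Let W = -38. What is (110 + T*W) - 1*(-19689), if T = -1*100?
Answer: 23599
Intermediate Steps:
T = -100
(110 + T*W) - 1*(-19689) = (110 - 100*(-38)) - 1*(-19689) = (110 + 3800) + 19689 = 3910 + 19689 = 23599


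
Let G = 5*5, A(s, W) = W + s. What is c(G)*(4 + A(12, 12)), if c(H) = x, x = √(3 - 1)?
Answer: 28*√2 ≈ 39.598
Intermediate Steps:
G = 25
x = √2 ≈ 1.4142
c(H) = √2
c(G)*(4 + A(12, 12)) = √2*(4 + (12 + 12)) = √2*(4 + 24) = √2*28 = 28*√2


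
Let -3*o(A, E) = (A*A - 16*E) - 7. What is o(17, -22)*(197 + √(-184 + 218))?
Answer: -124898/3 - 634*√34/3 ≈ -42865.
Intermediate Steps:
o(A, E) = 7/3 - A²/3 + 16*E/3 (o(A, E) = -((A*A - 16*E) - 7)/3 = -((A² - 16*E) - 7)/3 = -(-7 + A² - 16*E)/3 = 7/3 - A²/3 + 16*E/3)
o(17, -22)*(197 + √(-184 + 218)) = (7/3 - ⅓*17² + (16/3)*(-22))*(197 + √(-184 + 218)) = (7/3 - ⅓*289 - 352/3)*(197 + √34) = (7/3 - 289/3 - 352/3)*(197 + √34) = -634*(197 + √34)/3 = -124898/3 - 634*√34/3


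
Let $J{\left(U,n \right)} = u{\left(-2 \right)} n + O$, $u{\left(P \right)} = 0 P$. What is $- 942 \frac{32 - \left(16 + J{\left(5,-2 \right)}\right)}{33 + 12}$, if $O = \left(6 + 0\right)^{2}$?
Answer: $\frac{1256}{3} \approx 418.67$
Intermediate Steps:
$u{\left(P \right)} = 0$
$O = 36$ ($O = 6^{2} = 36$)
$J{\left(U,n \right)} = 36$ ($J{\left(U,n \right)} = 0 n + 36 = 0 + 36 = 36$)
$- 942 \frac{32 - \left(16 + J{\left(5,-2 \right)}\right)}{33 + 12} = - 942 \frac{32 - 52}{33 + 12} = - 942 \frac{32 - 52}{45} = - 942 \left(32 - 52\right) \frac{1}{45} = - 942 \left(\left(-20\right) \frac{1}{45}\right) = \left(-942\right) \left(- \frac{4}{9}\right) = \frac{1256}{3}$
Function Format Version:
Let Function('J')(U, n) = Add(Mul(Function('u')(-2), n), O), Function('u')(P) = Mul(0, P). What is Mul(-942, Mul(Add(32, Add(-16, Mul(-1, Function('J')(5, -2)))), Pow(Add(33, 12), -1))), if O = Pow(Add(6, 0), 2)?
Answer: Rational(1256, 3) ≈ 418.67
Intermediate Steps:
Function('u')(P) = 0
O = 36 (O = Pow(6, 2) = 36)
Function('J')(U, n) = 36 (Function('J')(U, n) = Add(Mul(0, n), 36) = Add(0, 36) = 36)
Mul(-942, Mul(Add(32, Add(-16, Mul(-1, Function('J')(5, -2)))), Pow(Add(33, 12), -1))) = Mul(-942, Mul(Add(32, Add(-16, Mul(-1, 36))), Pow(Add(33, 12), -1))) = Mul(-942, Mul(Add(32, Add(-16, -36)), Pow(45, -1))) = Mul(-942, Mul(Add(32, -52), Rational(1, 45))) = Mul(-942, Mul(-20, Rational(1, 45))) = Mul(-942, Rational(-4, 9)) = Rational(1256, 3)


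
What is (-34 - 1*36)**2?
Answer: 4900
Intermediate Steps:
(-34 - 1*36)**2 = (-34 - 36)**2 = (-70)**2 = 4900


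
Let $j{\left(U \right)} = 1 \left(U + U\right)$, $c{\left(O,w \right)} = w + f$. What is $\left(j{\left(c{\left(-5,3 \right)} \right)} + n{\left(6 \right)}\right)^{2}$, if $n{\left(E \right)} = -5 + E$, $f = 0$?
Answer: $49$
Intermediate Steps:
$c{\left(O,w \right)} = w$ ($c{\left(O,w \right)} = w + 0 = w$)
$j{\left(U \right)} = 2 U$ ($j{\left(U \right)} = 1 \cdot 2 U = 2 U$)
$\left(j{\left(c{\left(-5,3 \right)} \right)} + n{\left(6 \right)}\right)^{2} = \left(2 \cdot 3 + \left(-5 + 6\right)\right)^{2} = \left(6 + 1\right)^{2} = 7^{2} = 49$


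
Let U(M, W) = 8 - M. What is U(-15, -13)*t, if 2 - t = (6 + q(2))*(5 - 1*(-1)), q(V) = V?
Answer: -1058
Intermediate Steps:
t = -46 (t = 2 - (6 + 2)*(5 - 1*(-1)) = 2 - 8*(5 + 1) = 2 - 8*6 = 2 - 1*48 = 2 - 48 = -46)
U(-15, -13)*t = (8 - 1*(-15))*(-46) = (8 + 15)*(-46) = 23*(-46) = -1058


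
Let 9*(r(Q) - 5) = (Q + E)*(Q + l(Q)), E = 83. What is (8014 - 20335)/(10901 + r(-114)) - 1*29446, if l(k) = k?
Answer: -1032825967/35074 ≈ -29447.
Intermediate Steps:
r(Q) = 5 + 2*Q*(83 + Q)/9 (r(Q) = 5 + ((Q + 83)*(Q + Q))/9 = 5 + ((83 + Q)*(2*Q))/9 = 5 + (2*Q*(83 + Q))/9 = 5 + 2*Q*(83 + Q)/9)
(8014 - 20335)/(10901 + r(-114)) - 1*29446 = (8014 - 20335)/(10901 + (5 + (2/9)*(-114)² + (166/9)*(-114))) - 1*29446 = -12321/(10901 + (5 + (2/9)*12996 - 6308/3)) - 29446 = -12321/(10901 + (5 + 2888 - 6308/3)) - 29446 = -12321/(10901 + 2371/3) - 29446 = -12321/35074/3 - 29446 = -12321*3/35074 - 29446 = -36963/35074 - 29446 = -1032825967/35074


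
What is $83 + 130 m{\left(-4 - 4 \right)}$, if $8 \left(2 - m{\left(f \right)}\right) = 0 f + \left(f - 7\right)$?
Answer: $\frac{2347}{4} \approx 586.75$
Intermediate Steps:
$m{\left(f \right)} = \frac{23}{8} - \frac{f}{8}$ ($m{\left(f \right)} = 2 - \frac{0 f + \left(f - 7\right)}{8} = 2 - \frac{0 + \left(-7 + f\right)}{8} = 2 - \frac{-7 + f}{8} = 2 - \left(- \frac{7}{8} + \frac{f}{8}\right) = \frac{23}{8} - \frac{f}{8}$)
$83 + 130 m{\left(-4 - 4 \right)} = 83 + 130 \left(\frac{23}{8} - \frac{-4 - 4}{8}\right) = 83 + 130 \left(\frac{23}{8} - -1\right) = 83 + 130 \left(\frac{23}{8} + 1\right) = 83 + 130 \cdot \frac{31}{8} = 83 + \frac{2015}{4} = \frac{2347}{4}$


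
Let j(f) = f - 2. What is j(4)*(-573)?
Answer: -1146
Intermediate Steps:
j(f) = -2 + f
j(4)*(-573) = (-2 + 4)*(-573) = 2*(-573) = -1146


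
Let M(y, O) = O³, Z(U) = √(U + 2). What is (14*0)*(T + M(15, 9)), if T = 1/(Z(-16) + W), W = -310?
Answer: 0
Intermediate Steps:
Z(U) = √(2 + U)
T = 1/(-310 + I*√14) (T = 1/(√(2 - 16) - 310) = 1/(√(-14) - 310) = 1/(I*√14 - 310) = 1/(-310 + I*√14) ≈ -0.0032253 - 3.893e-5*I)
(14*0)*(T + M(15, 9)) = (14*0)*((-155/48057 - I*√14/96114) + 9³) = 0*((-155/48057 - I*√14/96114) + 729) = 0*(35033398/48057 - I*√14/96114) = 0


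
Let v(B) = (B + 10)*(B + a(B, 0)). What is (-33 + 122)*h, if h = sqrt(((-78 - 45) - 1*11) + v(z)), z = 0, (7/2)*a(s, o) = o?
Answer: 89*I*sqrt(134) ≈ 1030.3*I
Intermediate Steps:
a(s, o) = 2*o/7
v(B) = B*(10 + B) (v(B) = (B + 10)*(B + (2/7)*0) = (10 + B)*(B + 0) = (10 + B)*B = B*(10 + B))
h = I*sqrt(134) (h = sqrt(((-78 - 45) - 1*11) + 0*(10 + 0)) = sqrt((-123 - 11) + 0*10) = sqrt(-134 + 0) = sqrt(-134) = I*sqrt(134) ≈ 11.576*I)
(-33 + 122)*h = (-33 + 122)*(I*sqrt(134)) = 89*(I*sqrt(134)) = 89*I*sqrt(134)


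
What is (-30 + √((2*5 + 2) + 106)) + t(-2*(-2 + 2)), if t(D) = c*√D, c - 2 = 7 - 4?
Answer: -30 + √118 ≈ -19.137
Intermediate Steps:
c = 5 (c = 2 + (7 - 4) = 2 + 3 = 5)
t(D) = 5*√D
(-30 + √((2*5 + 2) + 106)) + t(-2*(-2 + 2)) = (-30 + √((2*5 + 2) + 106)) + 5*√(-2*(-2 + 2)) = (-30 + √((10 + 2) + 106)) + 5*√(-2*0) = (-30 + √(12 + 106)) + 5*√0 = (-30 + √118) + 5*0 = (-30 + √118) + 0 = -30 + √118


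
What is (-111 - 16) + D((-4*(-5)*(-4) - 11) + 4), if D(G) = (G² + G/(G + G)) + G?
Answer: 14711/2 ≈ 7355.5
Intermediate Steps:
D(G) = ½ + G + G² (D(G) = (G² + G/((2*G))) + G = (G² + (1/(2*G))*G) + G = (G² + ½) + G = (½ + G²) + G = ½ + G + G²)
(-111 - 16) + D((-4*(-5)*(-4) - 11) + 4) = (-111 - 16) + (½ + ((-4*(-5)*(-4) - 11) + 4) + ((-4*(-5)*(-4) - 11) + 4)²) = -127 + (½ + ((20*(-4) - 11) + 4) + ((20*(-4) - 11) + 4)²) = -127 + (½ + ((-80 - 11) + 4) + ((-80 - 11) + 4)²) = -127 + (½ + (-91 + 4) + (-91 + 4)²) = -127 + (½ - 87 + (-87)²) = -127 + (½ - 87 + 7569) = -127 + 14965/2 = 14711/2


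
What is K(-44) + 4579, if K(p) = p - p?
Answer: 4579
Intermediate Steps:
K(p) = 0
K(-44) + 4579 = 0 + 4579 = 4579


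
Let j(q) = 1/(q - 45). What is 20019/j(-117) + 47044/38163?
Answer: -123765538670/38163 ≈ -3.2431e+6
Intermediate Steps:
j(q) = 1/(-45 + q)
20019/j(-117) + 47044/38163 = 20019/(1/(-45 - 117)) + 47044/38163 = 20019/(1/(-162)) + 47044*(1/38163) = 20019/(-1/162) + 47044/38163 = 20019*(-162) + 47044/38163 = -3243078 + 47044/38163 = -123765538670/38163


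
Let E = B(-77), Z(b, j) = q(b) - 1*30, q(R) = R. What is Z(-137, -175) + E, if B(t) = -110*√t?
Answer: -167 - 110*I*√77 ≈ -167.0 - 965.25*I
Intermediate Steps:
Z(b, j) = -30 + b (Z(b, j) = b - 1*30 = b - 30 = -30 + b)
E = -110*I*√77 ≈ -965.25*I
Z(-137, -175) + E = (-30 - 137) - 110*I*√77 = -167 - 110*I*√77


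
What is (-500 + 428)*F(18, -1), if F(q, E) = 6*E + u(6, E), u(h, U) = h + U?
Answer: 72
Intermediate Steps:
u(h, U) = U + h
F(q, E) = 6 + 7*E (F(q, E) = 6*E + (E + 6) = 6*E + (6 + E) = 6 + 7*E)
(-500 + 428)*F(18, -1) = (-500 + 428)*(6 + 7*(-1)) = -72*(6 - 7) = -72*(-1) = 72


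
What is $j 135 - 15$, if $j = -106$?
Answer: $-14325$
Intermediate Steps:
$j 135 - 15 = \left(-106\right) 135 - 15 = -14310 - 15 = -14325$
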